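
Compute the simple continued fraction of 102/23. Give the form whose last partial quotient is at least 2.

102 = 4×23 + 10
23 = 2×10 + 3
10 = 3×3 + 1
3 = 3×1 + 0  (stop)
So 102/23 = [4; 2, 3, 3].

[4; 2, 3, 3]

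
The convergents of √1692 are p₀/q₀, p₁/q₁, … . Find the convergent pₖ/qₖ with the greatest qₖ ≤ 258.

4607/112

√1692 = [41; 7, 2, 7, 82, …] (period length 4).
Convergents:
  p_0/q_0 = 41/1
  p_1/q_1 = 288/7
  p_2/q_2 = 617/15
  p_3/q_3 = 4607/112
  p_4/q_4 = 378391/9199
q_3 = 112 ≤ 258 < 9199 = q_4, so the answer is 4607/112.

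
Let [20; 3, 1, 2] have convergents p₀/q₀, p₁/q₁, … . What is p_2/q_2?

81/4

Using pₖ = aₖpₖ₋₁ + pₖ₋₂, qₖ = aₖqₖ₋₁ + qₖ₋₂ (with p₋₁=1, p₋₂=0, q₋₁=0, q₋₂=1):
  k=0: a=20, p=20, q=1
  k=1: a=3, p=61, q=3
  k=2: a=1, p=81, q=4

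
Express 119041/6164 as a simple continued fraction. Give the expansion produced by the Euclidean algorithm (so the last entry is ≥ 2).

119041 = 19×6164 + 1925
6164 = 3×1925 + 389
1925 = 4×389 + 369
389 = 1×369 + 20
369 = 18×20 + 9
20 = 2×9 + 2
9 = 4×2 + 1
2 = 2×1 + 0  (stop)
So 119041/6164 = [19; 3, 4, 1, 18, 2, 4, 2].

[19; 3, 4, 1, 18, 2, 4, 2]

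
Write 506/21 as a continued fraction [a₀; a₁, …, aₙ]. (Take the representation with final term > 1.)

506 = 24*21 + 2
21 = 10*2 + 1
2 = 2*1 + 0  (stop)
So 506/21 = [24; 10, 2].

[24; 10, 2]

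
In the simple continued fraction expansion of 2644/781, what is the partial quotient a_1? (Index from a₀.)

2644 = 3·781 + 301   →  a_0 = 3
781 = 2·301 + 179   →  a_1 = 2

2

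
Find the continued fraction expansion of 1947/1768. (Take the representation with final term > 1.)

1947 = 1*1768 + 179
1768 = 9*179 + 157
179 = 1*157 + 22
157 = 7*22 + 3
22 = 7*3 + 1
3 = 3*1 + 0  (stop)
So 1947/1768 = [1; 9, 1, 7, 7, 3].

[1; 9, 1, 7, 7, 3]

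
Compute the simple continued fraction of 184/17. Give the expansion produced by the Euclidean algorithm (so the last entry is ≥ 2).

[10; 1, 4, 1, 2]

184 = 10×17 + 14
17 = 1×14 + 3
14 = 4×3 + 2
3 = 1×2 + 1
2 = 2×1 + 0  (stop)
So 184/17 = [10; 1, 4, 1, 2].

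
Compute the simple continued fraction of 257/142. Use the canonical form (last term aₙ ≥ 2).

[1; 1, 4, 3, 1, 6]

257 = 1×142 + 115
142 = 1×115 + 27
115 = 4×27 + 7
27 = 3×7 + 6
7 = 1×6 + 1
6 = 6×1 + 0  (stop)
So 257/142 = [1; 1, 4, 3, 1, 6].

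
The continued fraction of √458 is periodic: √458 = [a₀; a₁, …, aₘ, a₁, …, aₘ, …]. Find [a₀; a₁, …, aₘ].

a₀ = ⌊√458⌋ = 21.
With m₀=0, d₀=1 and mₖ₊₁ = dₖaₖ − mₖ, dₖ₊₁ = (n − mₖ₊₁²)/dₖ, aₖ₊₁ = ⌊(a₀+mₖ₊₁)/dₖ₊₁⌋:
  k=1: m=21, d=17, a=2
  k=2: m=13, d=17, a=2
  k=3: m=21, d=1, a=42
d=1 and a=2a₀=42 at k=3, so the next step gives (m, d) = (21, 17) again — its k=1 value — and the period has length 3.

[21; 2, 2, 42]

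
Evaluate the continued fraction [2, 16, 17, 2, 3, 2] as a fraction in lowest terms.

9239/4480

Using pₖ = aₖpₖ₋₁ + pₖ₋₂ and qₖ = aₖqₖ₋₁ + qₖ₋₂:
  k=0: a=2, p=2, q=1
  k=1: a=16, p=33, q=16
  k=2: a=17, p=563, q=273
  k=3: a=2, p=1159, q=562
  k=4: a=3, p=4040, q=1959
  k=5: a=2, p=9239, q=4480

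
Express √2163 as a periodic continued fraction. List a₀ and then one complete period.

a₀ = ⌊√2163⌋ = 46.
With m₀=0, d₀=1 and mₖ₊₁ = dₖaₖ − mₖ, dₖ₊₁ = (n − mₖ₊₁²)/dₖ, aₖ₊₁ = ⌊(a₀+mₖ₊₁)/dₖ₊₁⌋:
  k=1: m=46, d=47, a=1
  k=2: m=1, d=46, a=1
  k=3: m=45, d=3, a=30
  k=4: m=45, d=46, a=1
  k=5: m=1, d=47, a=1
  k=6: m=46, d=1, a=92
d=1 and a=2a₀=92 at k=6, so the next step gives (m, d) = (46, 47) again — its k=1 value — and the period has length 6.

[46; 1, 1, 30, 1, 1, 92]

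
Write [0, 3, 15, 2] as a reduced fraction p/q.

31/95

Fold from the inside: start with 2/1.
  15 + 1/2 = 31/2
  3 + 2/31 = 95/31
  0 + 31/95 = 31/95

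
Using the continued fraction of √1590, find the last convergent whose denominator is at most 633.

√1590 = [39; 1, 6, 1, 78, …] (period length 4).
Convergents:
  p_0/q_0 = 39/1
  p_1/q_1 = 40/1
  p_2/q_2 = 279/7
  p_3/q_3 = 319/8
  p_4/q_4 = 25161/631
  p_5/q_5 = 25480/639
q_4 = 631 ≤ 633 < 639 = q_5, so the answer is 25161/631.

25161/631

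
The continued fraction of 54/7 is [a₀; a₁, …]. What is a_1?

54 = 7·7 + 5   →  a_0 = 7
7 = 1·5 + 2   →  a_1 = 1

1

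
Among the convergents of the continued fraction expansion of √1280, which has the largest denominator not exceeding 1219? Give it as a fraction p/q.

√1280 = [35; 1, 3, 2, 17, 2, 3, 1, 70, …] (period length 8).
Convergents:
  p_0/q_0 = 35/1
  p_1/q_1 = 36/1
  p_2/q_2 = 143/4
  p_3/q_3 = 322/9
  p_4/q_4 = 5617/157
  p_5/q_5 = 11556/323
  p_6/q_6 = 40285/1126
  p_7/q_7 = 51841/1449
q_6 = 1126 ≤ 1219 < 1449 = q_7, so the answer is 40285/1126.

40285/1126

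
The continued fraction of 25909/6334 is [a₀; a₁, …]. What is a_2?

25909 = 4·6334 + 573   →  a_0 = 4
6334 = 11·573 + 31   →  a_1 = 11
573 = 18·31 + 15   →  a_2 = 18

18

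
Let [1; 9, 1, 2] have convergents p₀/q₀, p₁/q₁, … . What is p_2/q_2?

Using pₖ = aₖpₖ₋₁ + pₖ₋₂, qₖ = aₖqₖ₋₁ + qₖ₋₂ (with p₋₁=1, p₋₂=0, q₋₁=0, q₋₂=1):
  k=0: a=1, p=1, q=1
  k=1: a=9, p=10, q=9
  k=2: a=1, p=11, q=10

11/10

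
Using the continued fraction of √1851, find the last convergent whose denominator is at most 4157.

√1851 = [43; 43, 86, …] (period length 2).
Convergents:
  p_0/q_0 = 43/1
  p_1/q_1 = 1850/43
  p_2/q_2 = 159143/3699
  p_3/q_3 = 6844999/159100
q_2 = 3699 ≤ 4157 < 159100 = q_3, so the answer is 159143/3699.

159143/3699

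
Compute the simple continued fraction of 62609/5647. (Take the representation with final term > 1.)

62609 = 11·5647 + 492
5647 = 11·492 + 235
492 = 2·235 + 22
235 = 10·22 + 15
22 = 1·15 + 7
15 = 2·7 + 1
7 = 7·1 + 0  (stop)
So 62609/5647 = [11; 11, 2, 10, 1, 2, 7].

[11; 11, 2, 10, 1, 2, 7]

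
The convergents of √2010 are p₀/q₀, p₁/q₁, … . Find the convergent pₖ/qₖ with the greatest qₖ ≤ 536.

√2010 = [44; 1, 4, 1, 88, …] (period length 4).
Convergents:
  p_0/q_0 = 44/1
  p_1/q_1 = 45/1
  p_2/q_2 = 224/5
  p_3/q_3 = 269/6
  p_4/q_4 = 23896/533
  p_5/q_5 = 24165/539
q_4 = 533 ≤ 536 < 539 = q_5, so the answer is 23896/533.

23896/533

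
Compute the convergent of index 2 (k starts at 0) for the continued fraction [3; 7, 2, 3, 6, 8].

Using pₖ = aₖpₖ₋₁ + pₖ₋₂, qₖ = aₖqₖ₋₁ + qₖ₋₂ (with p₋₁=1, p₋₂=0, q₋₁=0, q₋₂=1):
  k=0: a=3, p=3, q=1
  k=1: a=7, p=22, q=7
  k=2: a=2, p=47, q=15

47/15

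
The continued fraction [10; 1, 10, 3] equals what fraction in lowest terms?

371/34

Using pₖ = aₖpₖ₋₁ + pₖ₋₂ and qₖ = aₖqₖ₋₁ + qₖ₋₂:
  k=0: a=10, p=10, q=1
  k=1: a=1, p=11, q=1
  k=2: a=10, p=120, q=11
  k=3: a=3, p=371, q=34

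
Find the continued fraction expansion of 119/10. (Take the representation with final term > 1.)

119 = 11*10 + 9
10 = 1*9 + 1
9 = 9*1 + 0  (stop)
So 119/10 = [11; 1, 9].

[11; 1, 9]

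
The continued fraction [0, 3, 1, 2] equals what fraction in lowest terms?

Using pₖ = aₖpₖ₋₁ + pₖ₋₂ and qₖ = aₖqₖ₋₁ + qₖ₋₂:
  k=0: a=0, p=0, q=1
  k=1: a=3, p=1, q=3
  k=2: a=1, p=1, q=4
  k=3: a=2, p=3, q=11

3/11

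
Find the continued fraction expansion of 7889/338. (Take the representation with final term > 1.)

[23; 2, 1, 15, 2, 3]

7889 = 23×338 + 115
338 = 2×115 + 108
115 = 1×108 + 7
108 = 15×7 + 3
7 = 2×3 + 1
3 = 3×1 + 0  (stop)
So 7889/338 = [23; 2, 1, 15, 2, 3].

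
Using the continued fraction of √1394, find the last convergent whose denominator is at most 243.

√1394 = [37; 2, 1, 36, 1, 2, 74, …] (period length 6).
Convergents:
  p_0/q_0 = 37/1
  p_1/q_1 = 75/2
  p_2/q_2 = 112/3
  p_3/q_3 = 4107/110
  p_4/q_4 = 4219/113
  p_5/q_5 = 12545/336
q_4 = 113 ≤ 243 < 336 = q_5, so the answer is 4219/113.

4219/113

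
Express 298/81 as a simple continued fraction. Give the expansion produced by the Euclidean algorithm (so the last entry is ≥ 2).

[3; 1, 2, 8, 1, 2]

298 = 3*81 + 55
81 = 1*55 + 26
55 = 2*26 + 3
26 = 8*3 + 2
3 = 1*2 + 1
2 = 2*1 + 0  (stop)
So 298/81 = [3; 1, 2, 8, 1, 2].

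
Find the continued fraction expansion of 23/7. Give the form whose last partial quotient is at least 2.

23 = 3×7 + 2
7 = 3×2 + 1
2 = 2×1 + 0  (stop)
So 23/7 = [3; 3, 2].

[3; 3, 2]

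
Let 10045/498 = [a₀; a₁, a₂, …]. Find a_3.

6

10045 = 20·498 + 85   →  a_0 = 20
498 = 5·85 + 73   →  a_1 = 5
85 = 1·73 + 12   →  a_2 = 1
73 = 6·12 + 1   →  a_3 = 6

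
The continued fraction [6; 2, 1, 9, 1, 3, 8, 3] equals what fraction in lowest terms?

20434/3221

Using pₖ = aₖpₖ₋₁ + pₖ₋₂ and qₖ = aₖqₖ₋₁ + qₖ₋₂:
  k=0: a=6, p=6, q=1
  k=1: a=2, p=13, q=2
  k=2: a=1, p=19, q=3
  k=3: a=9, p=184, q=29
  k=4: a=1, p=203, q=32
  k=5: a=3, p=793, q=125
  k=6: a=8, p=6547, q=1032
  k=7: a=3, p=20434, q=3221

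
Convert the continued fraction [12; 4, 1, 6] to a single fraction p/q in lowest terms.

415/34

Using pₖ = aₖpₖ₋₁ + pₖ₋₂ and qₖ = aₖqₖ₋₁ + qₖ₋₂:
  k=0: a=12, p=12, q=1
  k=1: a=4, p=49, q=4
  k=2: a=1, p=61, q=5
  k=3: a=6, p=415, q=34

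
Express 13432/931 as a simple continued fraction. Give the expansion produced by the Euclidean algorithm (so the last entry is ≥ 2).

[14; 2, 2, 1, 18, 3, 2]

13432 = 14*931 + 398
931 = 2*398 + 135
398 = 2*135 + 128
135 = 1*128 + 7
128 = 18*7 + 2
7 = 3*2 + 1
2 = 2*1 + 0  (stop)
So 13432/931 = [14; 2, 2, 1, 18, 3, 2].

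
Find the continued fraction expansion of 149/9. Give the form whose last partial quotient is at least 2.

149 = 16*9 + 5
9 = 1*5 + 4
5 = 1*4 + 1
4 = 4*1 + 0  (stop)
So 149/9 = [16; 1, 1, 4].

[16; 1, 1, 4]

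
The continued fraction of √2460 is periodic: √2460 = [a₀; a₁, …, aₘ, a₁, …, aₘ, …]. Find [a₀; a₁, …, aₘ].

a₀ = ⌊√2460⌋ = 49.
With m₀=0, d₀=1 and mₖ₊₁ = dₖaₖ − mₖ, dₖ₊₁ = (n − mₖ₊₁²)/dₖ, aₖ₊₁ = ⌊(a₀+mₖ₊₁)/dₖ₊₁⌋:
  k=1: m=49, d=59, a=1
  k=2: m=10, d=40, a=1
  k=3: m=30, d=39, a=2
  k=4: m=48, d=4, a=24
  k=5: m=48, d=39, a=2
  k=6: m=30, d=40, a=1
  k=7: m=10, d=59, a=1
  k=8: m=49, d=1, a=98
d=1 and a=2a₀=98 at k=8, so the next step gives (m, d) = (49, 59) again — its k=1 value — and the period has length 8.

[49; 1, 1, 2, 24, 2, 1, 1, 98]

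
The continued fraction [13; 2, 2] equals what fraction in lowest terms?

67/5

Fold from the inside: start with 2/1.
  2 + 1/2 = 5/2
  13 + 2/5 = 67/5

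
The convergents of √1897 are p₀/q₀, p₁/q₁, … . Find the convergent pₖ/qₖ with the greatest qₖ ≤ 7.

√1897 = [43; 1, 1, 4, 12, 4, 1, 1, 86, …] (period length 8).
Convergents:
  p_0/q_0 = 43/1
  p_1/q_1 = 44/1
  p_2/q_2 = 87/2
  p_3/q_3 = 392/9
q_2 = 2 ≤ 7 < 9 = q_3, so the answer is 87/2.

87/2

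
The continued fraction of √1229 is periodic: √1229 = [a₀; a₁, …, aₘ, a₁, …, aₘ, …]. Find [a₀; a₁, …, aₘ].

a₀ = ⌊√1229⌋ = 35.
With m₀=0, d₀=1 and mₖ₊₁ = dₖaₖ − mₖ, dₖ₊₁ = (n − mₖ₊₁²)/dₖ, aₖ₊₁ = ⌊(a₀+mₖ₊₁)/dₖ₊₁⌋:
  k=1: m=35, d=4, a=17
  k=2: m=33, d=35, a=1
  k=3: m=2, d=35, a=1
  k=4: m=33, d=4, a=17
  k=5: m=35, d=1, a=70
d=1 and a=2a₀=70 at k=5, so the next step gives (m, d) = (35, 4) again — its k=1 value — and the period has length 5.

[35; 17, 1, 1, 17, 70]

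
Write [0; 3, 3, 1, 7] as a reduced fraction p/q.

31/101

Fold from the inside: start with 7/1.
  1 + 1/7 = 8/7
  3 + 7/8 = 31/8
  3 + 8/31 = 101/31
  0 + 31/101 = 31/101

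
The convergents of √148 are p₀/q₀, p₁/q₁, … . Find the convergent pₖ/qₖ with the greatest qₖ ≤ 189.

√148 = [12; 6, 24, …] (period length 2).
Convergents:
  p_0/q_0 = 12/1
  p_1/q_1 = 73/6
  p_2/q_2 = 1764/145
  p_3/q_3 = 10657/876
q_2 = 145 ≤ 189 < 876 = q_3, so the answer is 1764/145.

1764/145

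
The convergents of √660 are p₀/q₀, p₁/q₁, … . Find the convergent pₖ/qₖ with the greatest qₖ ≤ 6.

77/3

√660 = [25; 1, 2, 4, 2, 1, 50, …] (period length 6).
Convergents:
  p_0/q_0 = 25/1
  p_1/q_1 = 26/1
  p_2/q_2 = 77/3
  p_3/q_3 = 334/13
q_2 = 3 ≤ 6 < 13 = q_3, so the answer is 77/3.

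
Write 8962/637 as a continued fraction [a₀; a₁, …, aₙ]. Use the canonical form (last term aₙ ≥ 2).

[14; 14, 2, 10, 2]

8962 = 14*637 + 44
637 = 14*44 + 21
44 = 2*21 + 2
21 = 10*2 + 1
2 = 2*1 + 0  (stop)
So 8962/637 = [14; 14, 2, 10, 2].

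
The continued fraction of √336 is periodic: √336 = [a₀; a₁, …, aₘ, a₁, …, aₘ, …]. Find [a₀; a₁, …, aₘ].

a₀ = ⌊√336⌋ = 18.

[18; 3, 36]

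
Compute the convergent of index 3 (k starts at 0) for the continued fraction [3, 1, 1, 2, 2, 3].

Using pₖ = aₖpₖ₋₁ + pₖ₋₂, qₖ = aₖqₖ₋₁ + qₖ₋₂ (with p₋₁=1, p₋₂=0, q₋₁=0, q₋₂=1):
  k=0: a=3, p=3, q=1
  k=1: a=1, p=4, q=1
  k=2: a=1, p=7, q=2
  k=3: a=2, p=18, q=5

18/5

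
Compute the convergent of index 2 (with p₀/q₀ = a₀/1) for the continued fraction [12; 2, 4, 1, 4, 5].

112/9

Using pₖ = aₖpₖ₋₁ + pₖ₋₂, qₖ = aₖqₖ₋₁ + qₖ₋₂ (with p₋₁=1, p₋₂=0, q₋₁=0, q₋₂=1):
  k=0: a=12, p=12, q=1
  k=1: a=2, p=25, q=2
  k=2: a=4, p=112, q=9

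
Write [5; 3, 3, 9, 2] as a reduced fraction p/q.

Using pₖ = aₖpₖ₋₁ + pₖ₋₂ and qₖ = aₖqₖ₋₁ + qₖ₋₂:
  k=0: a=5, p=5, q=1
  k=1: a=3, p=16, q=3
  k=2: a=3, p=53, q=10
  k=3: a=9, p=493, q=93
  k=4: a=2, p=1039, q=196

1039/196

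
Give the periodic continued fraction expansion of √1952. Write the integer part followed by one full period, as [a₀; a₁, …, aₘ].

a₀ = ⌊√1952⌋ = 44.
With m₀=0, d₀=1 and mₖ₊₁ = dₖaₖ − mₖ, dₖ₊₁ = (n − mₖ₊₁²)/dₖ, aₖ₊₁ = ⌊(a₀+mₖ₊₁)/dₖ₊₁⌋:
  k=1: m=44, d=16, a=5
  k=2: m=36, d=41, a=1
  k=3: m=5, d=47, a=1
  k=4: m=42, d=4, a=21
  k=5: m=42, d=47, a=1
  k=6: m=5, d=41, a=1
  k=7: m=36, d=16, a=5
  k=8: m=44, d=1, a=88
d=1 and a=2a₀=88 at k=8, so the next step gives (m, d) = (44, 16) again — its k=1 value — and the period has length 8.

[44; 5, 1, 1, 21, 1, 1, 5, 88]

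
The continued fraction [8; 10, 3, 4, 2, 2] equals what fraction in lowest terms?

Using pₖ = aₖpₖ₋₁ + pₖ₋₂ and qₖ = aₖqₖ₋₁ + qₖ₋₂:
  k=0: a=8, p=8, q=1
  k=1: a=10, p=81, q=10
  k=2: a=3, p=251, q=31
  k=3: a=4, p=1085, q=134
  k=4: a=2, p=2421, q=299
  k=5: a=2, p=5927, q=732

5927/732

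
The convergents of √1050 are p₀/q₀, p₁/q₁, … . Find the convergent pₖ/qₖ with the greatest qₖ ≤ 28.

√1050 = [32; 2, 2, 10, 2, 2, 64, …] (period length 6).
Convergents:
  p_0/q_0 = 32/1
  p_1/q_1 = 65/2
  p_2/q_2 = 162/5
  p_3/q_3 = 1685/52
q_2 = 5 ≤ 28 < 52 = q_3, so the answer is 162/5.

162/5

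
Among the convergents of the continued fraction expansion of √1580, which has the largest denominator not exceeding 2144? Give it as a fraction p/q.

50561/1272

√1580 = [39; 1, 2, 1, 78, …] (period length 4).
Convergents:
  p_0/q_0 = 39/1
  p_1/q_1 = 40/1
  p_2/q_2 = 119/3
  p_3/q_3 = 159/4
  p_4/q_4 = 12521/315
  p_5/q_5 = 12680/319
  p_6/q_6 = 37881/953
  p_7/q_7 = 50561/1272
  p_8/q_8 = 3981639/100169
q_7 = 1272 ≤ 2144 < 100169 = q_8, so the answer is 50561/1272.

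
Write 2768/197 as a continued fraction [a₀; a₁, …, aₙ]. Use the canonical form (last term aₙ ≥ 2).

[14; 19, 1, 2, 3]

2768 = 14×197 + 10
197 = 19×10 + 7
10 = 1×7 + 3
7 = 2×3 + 1
3 = 3×1 + 0  (stop)
So 2768/197 = [14; 19, 1, 2, 3].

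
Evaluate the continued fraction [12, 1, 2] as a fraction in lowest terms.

Using pₖ = aₖpₖ₋₁ + pₖ₋₂ and qₖ = aₖqₖ₋₁ + qₖ₋₂:
  k=0: a=12, p=12, q=1
  k=1: a=1, p=13, q=1
  k=2: a=2, p=38, q=3

38/3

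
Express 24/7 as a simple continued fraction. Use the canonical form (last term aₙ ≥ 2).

24 = 3×7 + 3
7 = 2×3 + 1
3 = 3×1 + 0  (stop)
So 24/7 = [3; 2, 3].

[3; 2, 3]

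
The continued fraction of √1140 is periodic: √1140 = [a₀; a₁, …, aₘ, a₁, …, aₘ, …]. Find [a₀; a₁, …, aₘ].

[33; 1, 3, 4, 3, 1, 66]

a₀ = ⌊√1140⌋ = 33.
With m₀=0, d₀=1 and mₖ₊₁ = dₖaₖ − mₖ, dₖ₊₁ = (n − mₖ₊₁²)/dₖ, aₖ₊₁ = ⌊(a₀+mₖ₊₁)/dₖ₊₁⌋:
  k=1: m=33, d=51, a=1
  k=2: m=18, d=16, a=3
  k=3: m=30, d=15, a=4
  k=4: m=30, d=16, a=3
  k=5: m=18, d=51, a=1
  k=6: m=33, d=1, a=66
d=1 and a=2a₀=66 at k=6, so the next step gives (m, d) = (33, 51) again — its k=1 value — and the period has length 6.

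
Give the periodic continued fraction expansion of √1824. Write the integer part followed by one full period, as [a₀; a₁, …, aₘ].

a₀ = ⌊√1824⌋ = 42.
With m₀=0, d₀=1 and mₖ₊₁ = dₖaₖ − mₖ, dₖ₊₁ = (n − mₖ₊₁²)/dₖ, aₖ₊₁ = ⌊(a₀+mₖ₊₁)/dₖ₊₁⌋:
  k=1: m=42, d=60, a=1
  k=2: m=18, d=25, a=2
  k=3: m=32, d=32, a=2
  k=4: m=32, d=25, a=2
  k=5: m=18, d=60, a=1
  k=6: m=42, d=1, a=84
d=1 and a=2a₀=84 at k=6, so the next step gives (m, d) = (42, 60) again — its k=1 value — and the period has length 6.

[42; 1, 2, 2, 2, 1, 84]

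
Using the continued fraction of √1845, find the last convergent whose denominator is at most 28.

902/21

√1845 = [42; 1, 20, 2, 20, 1, 84, …] (period length 6).
Convergents:
  p_0/q_0 = 42/1
  p_1/q_1 = 43/1
  p_2/q_2 = 902/21
  p_3/q_3 = 1847/43
q_2 = 21 ≤ 28 < 43 = q_3, so the answer is 902/21.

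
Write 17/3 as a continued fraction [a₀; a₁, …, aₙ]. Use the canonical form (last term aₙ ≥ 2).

17 = 5×3 + 2
3 = 1×2 + 1
2 = 2×1 + 0  (stop)
So 17/3 = [5; 1, 2].

[5; 1, 2]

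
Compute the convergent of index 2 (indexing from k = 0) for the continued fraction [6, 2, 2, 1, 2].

Using pₖ = aₖpₖ₋₁ + pₖ₋₂, qₖ = aₖqₖ₋₁ + qₖ₋₂ (with p₋₁=1, p₋₂=0, q₋₁=0, q₋₂=1):
  k=0: a=6, p=6, q=1
  k=1: a=2, p=13, q=2
  k=2: a=2, p=32, q=5

32/5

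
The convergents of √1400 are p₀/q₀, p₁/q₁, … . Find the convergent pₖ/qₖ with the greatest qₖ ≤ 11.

√1400 = [37; 2, 2, 2, 74, …] (period length 4).
Convergents:
  p_0/q_0 = 37/1
  p_1/q_1 = 75/2
  p_2/q_2 = 187/5
  p_3/q_3 = 449/12
q_2 = 5 ≤ 11 < 12 = q_3, so the answer is 187/5.

187/5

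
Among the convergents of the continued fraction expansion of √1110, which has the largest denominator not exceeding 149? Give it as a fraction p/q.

1999/60

√1110 = [33; 3, 6, 3, 66, …] (period length 4).
Convergents:
  p_0/q_0 = 33/1
  p_1/q_1 = 100/3
  p_2/q_2 = 633/19
  p_3/q_3 = 1999/60
  p_4/q_4 = 132567/3979
q_3 = 60 ≤ 149 < 3979 = q_4, so the answer is 1999/60.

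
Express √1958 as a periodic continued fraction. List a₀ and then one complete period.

a₀ = ⌊√1958⌋ = 44.
With m₀=0, d₀=1 and mₖ₊₁ = dₖaₖ − mₖ, dₖ₊₁ = (n − mₖ₊₁²)/dₖ, aₖ₊₁ = ⌊(a₀+mₖ₊₁)/dₖ₊₁⌋:
  k=1: m=44, d=22, a=4
  k=2: m=44, d=1, a=88
d=1 and a=2a₀=88 at k=2, so the next step gives (m, d) = (44, 22) again — its k=1 value — and the period has length 2.

[44; 4, 88]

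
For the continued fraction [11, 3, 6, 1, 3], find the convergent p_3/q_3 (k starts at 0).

249/22

Using pₖ = aₖpₖ₋₁ + pₖ₋₂, qₖ = aₖqₖ₋₁ + qₖ₋₂ (with p₋₁=1, p₋₂=0, q₋₁=0, q₋₂=1):
  k=0: a=11, p=11, q=1
  k=1: a=3, p=34, q=3
  k=2: a=6, p=215, q=19
  k=3: a=1, p=249, q=22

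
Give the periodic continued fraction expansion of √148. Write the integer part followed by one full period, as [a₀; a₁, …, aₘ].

a₀ = ⌊√148⌋ = 12.
With m₀=0, d₀=1 and mₖ₊₁ = dₖaₖ − mₖ, dₖ₊₁ = (n − mₖ₊₁²)/dₖ, aₖ₊₁ = ⌊(a₀+mₖ₊₁)/dₖ₊₁⌋:
  k=1: m=12, d=4, a=6
  k=2: m=12, d=1, a=24
d=1 and a=2a₀=24 at k=2, so the next step gives (m, d) = (12, 4) again — its k=1 value — and the period has length 2.

[12; 6, 24]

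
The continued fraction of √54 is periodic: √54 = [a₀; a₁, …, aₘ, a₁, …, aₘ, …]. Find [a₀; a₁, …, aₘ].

a₀ = ⌊√54⌋ = 7.

[7; 2, 1, 6, 1, 2, 14]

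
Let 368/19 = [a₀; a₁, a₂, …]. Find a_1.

2

368 = 19·19 + 7   →  a_0 = 19
19 = 2·7 + 5   →  a_1 = 2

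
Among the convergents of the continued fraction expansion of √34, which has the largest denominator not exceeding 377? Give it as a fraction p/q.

√34 = [5; 1, 4, 1, 10, …] (period length 4).
Convergents:
  p_0/q_0 = 5/1
  p_1/q_1 = 6/1
  p_2/q_2 = 29/5
  p_3/q_3 = 35/6
  p_4/q_4 = 379/65
  p_5/q_5 = 414/71
  p_6/q_6 = 2035/349
  p_7/q_7 = 2449/420
q_6 = 349 ≤ 377 < 420 = q_7, so the answer is 2035/349.

2035/349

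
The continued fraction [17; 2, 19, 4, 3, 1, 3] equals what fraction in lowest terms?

Fold from the inside: start with 3/1.
  1 + 1/3 = 4/3
  3 + 3/4 = 15/4
  4 + 4/15 = 64/15
  19 + 15/64 = 1231/64
  2 + 64/1231 = 2526/1231
  17 + 1231/2526 = 44173/2526

44173/2526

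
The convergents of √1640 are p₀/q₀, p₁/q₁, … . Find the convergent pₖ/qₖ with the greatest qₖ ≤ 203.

√1640 = [40; 2, 80, …] (period length 2).
Convergents:
  p_0/q_0 = 40/1
  p_1/q_1 = 81/2
  p_2/q_2 = 6520/161
  p_3/q_3 = 13121/324
q_2 = 161 ≤ 203 < 324 = q_3, so the answer is 6520/161.

6520/161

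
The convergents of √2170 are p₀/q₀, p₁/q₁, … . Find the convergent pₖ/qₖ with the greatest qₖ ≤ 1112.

√2170 = [46; 1, 1, 2, 1, 1, 92, …] (period length 6).
Convergents:
  p_0/q_0 = 46/1
  p_1/q_1 = 47/1
  p_2/q_2 = 93/2
  p_3/q_3 = 233/5
  p_4/q_4 = 326/7
  p_5/q_5 = 559/12
  p_6/q_6 = 51754/1111
  p_7/q_7 = 52313/1123
q_6 = 1111 ≤ 1112 < 1123 = q_7, so the answer is 51754/1111.

51754/1111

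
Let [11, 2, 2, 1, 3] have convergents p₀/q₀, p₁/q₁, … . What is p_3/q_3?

Using pₖ = aₖpₖ₋₁ + pₖ₋₂, qₖ = aₖqₖ₋₁ + qₖ₋₂ (with p₋₁=1, p₋₂=0, q₋₁=0, q₋₂=1):
  k=0: a=11, p=11, q=1
  k=1: a=2, p=23, q=2
  k=2: a=2, p=57, q=5
  k=3: a=1, p=80, q=7

80/7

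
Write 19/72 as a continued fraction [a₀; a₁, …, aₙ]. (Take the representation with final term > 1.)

[0; 3, 1, 3, 1, 3]

19 = 0·72 + 19
72 = 3·19 + 15
19 = 1·15 + 4
15 = 3·4 + 3
4 = 1·3 + 1
3 = 3·1 + 0  (stop)
So 19/72 = [0; 3, 1, 3, 1, 3].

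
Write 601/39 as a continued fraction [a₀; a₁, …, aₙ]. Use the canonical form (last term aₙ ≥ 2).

[15; 2, 2, 3, 2]

601 = 15*39 + 16
39 = 2*16 + 7
16 = 2*7 + 2
7 = 3*2 + 1
2 = 2*1 + 0  (stop)
So 601/39 = [15; 2, 2, 3, 2].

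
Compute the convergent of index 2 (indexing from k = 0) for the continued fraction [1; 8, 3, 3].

Using pₖ = aₖpₖ₋₁ + pₖ₋₂, qₖ = aₖqₖ₋₁ + qₖ₋₂ (with p₋₁=1, p₋₂=0, q₋₁=0, q₋₂=1):
  k=0: a=1, p=1, q=1
  k=1: a=8, p=9, q=8
  k=2: a=3, p=28, q=25

28/25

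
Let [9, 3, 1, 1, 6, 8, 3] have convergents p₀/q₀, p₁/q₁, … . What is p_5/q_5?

3481/375

Using pₖ = aₖpₖ₋₁ + pₖ₋₂, qₖ = aₖqₖ₋₁ + qₖ₋₂ (with p₋₁=1, p₋₂=0, q₋₁=0, q₋₂=1):
  k=0: a=9, p=9, q=1
  k=1: a=3, p=28, q=3
  k=2: a=1, p=37, q=4
  k=3: a=1, p=65, q=7
  k=4: a=6, p=427, q=46
  k=5: a=8, p=3481, q=375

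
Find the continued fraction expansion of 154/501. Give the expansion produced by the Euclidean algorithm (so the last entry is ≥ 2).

154 = 0*501 + 154
501 = 3*154 + 39
154 = 3*39 + 37
39 = 1*37 + 2
37 = 18*2 + 1
2 = 2*1 + 0  (stop)
So 154/501 = [0; 3, 3, 1, 18, 2].

[0; 3, 3, 1, 18, 2]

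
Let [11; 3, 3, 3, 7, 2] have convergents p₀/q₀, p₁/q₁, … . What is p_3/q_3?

Using pₖ = aₖpₖ₋₁ + pₖ₋₂, qₖ = aₖqₖ₋₁ + qₖ₋₂ (with p₋₁=1, p₋₂=0, q₋₁=0, q₋₂=1):
  k=0: a=11, p=11, q=1
  k=1: a=3, p=34, q=3
  k=2: a=3, p=113, q=10
  k=3: a=3, p=373, q=33

373/33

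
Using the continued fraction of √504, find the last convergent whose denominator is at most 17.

202/9

√504 = [22; 2, 4, 2, 44, …] (period length 4).
Convergents:
  p_0/q_0 = 22/1
  p_1/q_1 = 45/2
  p_2/q_2 = 202/9
  p_3/q_3 = 449/20
q_2 = 9 ≤ 17 < 20 = q_3, so the answer is 202/9.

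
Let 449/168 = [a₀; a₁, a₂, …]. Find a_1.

1

449 = 2·168 + 113   →  a_0 = 2
168 = 1·113 + 55   →  a_1 = 1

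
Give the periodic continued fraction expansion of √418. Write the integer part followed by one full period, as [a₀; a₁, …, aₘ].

a₀ = ⌊√418⌋ = 20.
With m₀=0, d₀=1 and mₖ₊₁ = dₖaₖ − mₖ, dₖ₊₁ = (n − mₖ₊₁²)/dₖ, aₖ₊₁ = ⌊(a₀+mₖ₊₁)/dₖ₊₁⌋:
  k=1: m=20, d=18, a=2
  k=2: m=16, d=9, a=4
  k=3: m=20, d=2, a=20
  k=4: m=20, d=9, a=4
  k=5: m=16, d=18, a=2
  k=6: m=20, d=1, a=40
d=1 and a=2a₀=40 at k=6, so the next step gives (m, d) = (20, 18) again — its k=1 value — and the period has length 6.

[20; 2, 4, 20, 4, 2, 40]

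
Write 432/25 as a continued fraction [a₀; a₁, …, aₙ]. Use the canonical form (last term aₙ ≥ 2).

432 = 17×25 + 7
25 = 3×7 + 4
7 = 1×4 + 3
4 = 1×3 + 1
3 = 3×1 + 0  (stop)
So 432/25 = [17; 3, 1, 1, 3].

[17; 3, 1, 1, 3]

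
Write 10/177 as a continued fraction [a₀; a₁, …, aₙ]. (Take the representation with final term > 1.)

[0; 17, 1, 2, 3]

10 = 0×177 + 10
177 = 17×10 + 7
10 = 1×7 + 3
7 = 2×3 + 1
3 = 3×1 + 0  (stop)
So 10/177 = [0; 17, 1, 2, 3].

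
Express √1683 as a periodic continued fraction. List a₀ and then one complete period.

a₀ = ⌊√1683⌋ = 41.
With m₀=0, d₀=1 and mₖ₊₁ = dₖaₖ − mₖ, dₖ₊₁ = (n − mₖ₊₁²)/dₖ, aₖ₊₁ = ⌊(a₀+mₖ₊₁)/dₖ₊₁⌋:
  k=1: m=41, d=2, a=41
  k=2: m=41, d=1, a=82
d=1 and a=2a₀=82 at k=2, so the next step gives (m, d) = (41, 2) again — its k=1 value — and the period has length 2.

[41; 41, 82]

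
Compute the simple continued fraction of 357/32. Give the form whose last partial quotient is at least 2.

357 = 11·32 + 5
32 = 6·5 + 2
5 = 2·2 + 1
2 = 2·1 + 0  (stop)
So 357/32 = [11; 6, 2, 2].

[11; 6, 2, 2]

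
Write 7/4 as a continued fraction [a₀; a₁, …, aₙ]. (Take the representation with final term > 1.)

7 = 1*4 + 3
4 = 1*3 + 1
3 = 3*1 + 0  (stop)
So 7/4 = [1; 1, 3].

[1; 1, 3]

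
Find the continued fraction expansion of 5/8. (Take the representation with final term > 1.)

[0; 1, 1, 1, 2]

5 = 0×8 + 5
8 = 1×5 + 3
5 = 1×3 + 2
3 = 1×2 + 1
2 = 2×1 + 0  (stop)
So 5/8 = [0; 1, 1, 1, 2].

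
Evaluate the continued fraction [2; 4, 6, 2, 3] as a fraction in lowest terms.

419/187

Fold from the inside: start with 3/1.
  2 + 1/3 = 7/3
  6 + 3/7 = 45/7
  4 + 7/45 = 187/45
  2 + 45/187 = 419/187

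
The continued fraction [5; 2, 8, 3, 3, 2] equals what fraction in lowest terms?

2216/405

Using pₖ = aₖpₖ₋₁ + pₖ₋₂ and qₖ = aₖqₖ₋₁ + qₖ₋₂:
  k=0: a=5, p=5, q=1
  k=1: a=2, p=11, q=2
  k=2: a=8, p=93, q=17
  k=3: a=3, p=290, q=53
  k=4: a=3, p=963, q=176
  k=5: a=2, p=2216, q=405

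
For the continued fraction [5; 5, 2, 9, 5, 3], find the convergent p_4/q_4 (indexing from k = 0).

Using pₖ = aₖpₖ₋₁ + pₖ₋₂, qₖ = aₖqₖ₋₁ + qₖ₋₂ (with p₋₁=1, p₋₂=0, q₋₁=0, q₋₂=1):
  k=0: a=5, p=5, q=1
  k=1: a=5, p=26, q=5
  k=2: a=2, p=57, q=11
  k=3: a=9, p=539, q=104
  k=4: a=5, p=2752, q=531

2752/531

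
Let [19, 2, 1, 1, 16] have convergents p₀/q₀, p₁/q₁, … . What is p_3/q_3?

Using pₖ = aₖpₖ₋₁ + pₖ₋₂, qₖ = aₖqₖ₋₁ + qₖ₋₂ (with p₋₁=1, p₋₂=0, q₋₁=0, q₋₂=1):
  k=0: a=19, p=19, q=1
  k=1: a=2, p=39, q=2
  k=2: a=1, p=58, q=3
  k=3: a=1, p=97, q=5

97/5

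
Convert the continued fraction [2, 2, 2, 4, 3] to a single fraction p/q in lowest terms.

171/71

Fold from the inside: start with 3/1.
  4 + 1/3 = 13/3
  2 + 3/13 = 29/13
  2 + 13/29 = 71/29
  2 + 29/71 = 171/71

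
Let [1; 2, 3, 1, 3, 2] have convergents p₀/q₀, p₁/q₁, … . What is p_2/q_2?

10/7

Using pₖ = aₖpₖ₋₁ + pₖ₋₂, qₖ = aₖqₖ₋₁ + qₖ₋₂ (with p₋₁=1, p₋₂=0, q₋₁=0, q₋₂=1):
  k=0: a=1, p=1, q=1
  k=1: a=2, p=3, q=2
  k=2: a=3, p=10, q=7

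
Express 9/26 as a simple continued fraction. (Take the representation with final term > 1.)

[0; 2, 1, 8]

9 = 0×26 + 9
26 = 2×9 + 8
9 = 1×8 + 1
8 = 8×1 + 0  (stop)
So 9/26 = [0; 2, 1, 8].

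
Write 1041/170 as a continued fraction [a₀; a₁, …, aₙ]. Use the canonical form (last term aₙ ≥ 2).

[6; 8, 10, 2]

1041 = 6×170 + 21
170 = 8×21 + 2
21 = 10×2 + 1
2 = 2×1 + 0  (stop)
So 1041/170 = [6; 8, 10, 2].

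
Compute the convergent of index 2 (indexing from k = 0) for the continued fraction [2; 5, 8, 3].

Using pₖ = aₖpₖ₋₁ + pₖ₋₂, qₖ = aₖqₖ₋₁ + qₖ₋₂ (with p₋₁=1, p₋₂=0, q₋₁=0, q₋₂=1):
  k=0: a=2, p=2, q=1
  k=1: a=5, p=11, q=5
  k=2: a=8, p=90, q=41

90/41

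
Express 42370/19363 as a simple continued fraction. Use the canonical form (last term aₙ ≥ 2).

42370 = 2*19363 + 3644
19363 = 5*3644 + 1143
3644 = 3*1143 + 215
1143 = 5*215 + 68
215 = 3*68 + 11
68 = 6*11 + 2
11 = 5*2 + 1
2 = 2*1 + 0  (stop)
So 42370/19363 = [2; 5, 3, 5, 3, 6, 5, 2].

[2; 5, 3, 5, 3, 6, 5, 2]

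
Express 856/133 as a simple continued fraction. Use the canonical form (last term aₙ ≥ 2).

856 = 6×133 + 58
133 = 2×58 + 17
58 = 3×17 + 7
17 = 2×7 + 3
7 = 2×3 + 1
3 = 3×1 + 0  (stop)
So 856/133 = [6; 2, 3, 2, 2, 3].

[6; 2, 3, 2, 2, 3]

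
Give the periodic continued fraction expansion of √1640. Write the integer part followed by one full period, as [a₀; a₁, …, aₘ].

a₀ = ⌊√1640⌋ = 40.
With m₀=0, d₀=1 and mₖ₊₁ = dₖaₖ − mₖ, dₖ₊₁ = (n − mₖ₊₁²)/dₖ, aₖ₊₁ = ⌊(a₀+mₖ₊₁)/dₖ₊₁⌋:
  k=1: m=40, d=40, a=2
  k=2: m=40, d=1, a=80
d=1 and a=2a₀=80 at k=2, so the next step gives (m, d) = (40, 40) again — its k=1 value — and the period has length 2.

[40; 2, 80]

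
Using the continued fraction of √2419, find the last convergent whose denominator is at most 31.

541/11

√2419 = [49; 5, 2, 5, 98, …] (period length 4).
Convergents:
  p_0/q_0 = 49/1
  p_1/q_1 = 246/5
  p_2/q_2 = 541/11
  p_3/q_3 = 2951/60
q_2 = 11 ≤ 31 < 60 = q_3, so the answer is 541/11.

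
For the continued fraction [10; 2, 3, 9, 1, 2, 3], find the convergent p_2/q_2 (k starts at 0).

Using pₖ = aₖpₖ₋₁ + pₖ₋₂, qₖ = aₖqₖ₋₁ + qₖ₋₂ (with p₋₁=1, p₋₂=0, q₋₁=0, q₋₂=1):
  k=0: a=10, p=10, q=1
  k=1: a=2, p=21, q=2
  k=2: a=3, p=73, q=7

73/7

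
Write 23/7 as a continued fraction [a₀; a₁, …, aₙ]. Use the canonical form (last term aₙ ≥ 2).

23 = 3*7 + 2
7 = 3*2 + 1
2 = 2*1 + 0  (stop)
So 23/7 = [3; 3, 2].

[3; 3, 2]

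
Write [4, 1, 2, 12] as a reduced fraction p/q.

173/37

Using pₖ = aₖpₖ₋₁ + pₖ₋₂ and qₖ = aₖqₖ₋₁ + qₖ₋₂:
  k=0: a=4, p=4, q=1
  k=1: a=1, p=5, q=1
  k=2: a=2, p=14, q=3
  k=3: a=12, p=173, q=37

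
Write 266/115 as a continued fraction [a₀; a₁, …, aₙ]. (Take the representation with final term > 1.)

266 = 2*115 + 36
115 = 3*36 + 7
36 = 5*7 + 1
7 = 7*1 + 0  (stop)
So 266/115 = [2; 3, 5, 7].

[2; 3, 5, 7]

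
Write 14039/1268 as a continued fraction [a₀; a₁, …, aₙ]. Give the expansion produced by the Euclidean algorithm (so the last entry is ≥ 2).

14039 = 11×1268 + 91
1268 = 13×91 + 85
91 = 1×85 + 6
85 = 14×6 + 1
6 = 6×1 + 0  (stop)
So 14039/1268 = [11; 13, 1, 14, 6].

[11; 13, 1, 14, 6]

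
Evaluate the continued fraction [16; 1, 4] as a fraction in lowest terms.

Using pₖ = aₖpₖ₋₁ + pₖ₋₂ and qₖ = aₖqₖ₋₁ + qₖ₋₂:
  k=0: a=16, p=16, q=1
  k=1: a=1, p=17, q=1
  k=2: a=4, p=84, q=5

84/5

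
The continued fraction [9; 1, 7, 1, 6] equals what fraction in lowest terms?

613/62

Using pₖ = aₖpₖ₋₁ + pₖ₋₂ and qₖ = aₖqₖ₋₁ + qₖ₋₂:
  k=0: a=9, p=9, q=1
  k=1: a=1, p=10, q=1
  k=2: a=7, p=79, q=8
  k=3: a=1, p=89, q=9
  k=4: a=6, p=613, q=62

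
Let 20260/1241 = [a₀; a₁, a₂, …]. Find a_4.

13

20260 = 16·1241 + 404   →  a_0 = 16
1241 = 3·404 + 29   →  a_1 = 3
404 = 13·29 + 27   →  a_2 = 13
29 = 1·27 + 2   →  a_3 = 1
27 = 13·2 + 1   →  a_4 = 13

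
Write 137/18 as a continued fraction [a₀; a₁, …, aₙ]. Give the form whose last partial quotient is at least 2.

137 = 7×18 + 11
18 = 1×11 + 7
11 = 1×7 + 4
7 = 1×4 + 3
4 = 1×3 + 1
3 = 3×1 + 0  (stop)
So 137/18 = [7; 1, 1, 1, 1, 3].

[7; 1, 1, 1, 1, 3]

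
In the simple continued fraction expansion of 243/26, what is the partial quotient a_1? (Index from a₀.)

243 = 9·26 + 9   →  a_0 = 9
26 = 2·9 + 8   →  a_1 = 2

2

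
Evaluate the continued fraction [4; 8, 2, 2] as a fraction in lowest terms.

Using pₖ = aₖpₖ₋₁ + pₖ₋₂ and qₖ = aₖqₖ₋₁ + qₖ₋₂:
  k=0: a=4, p=4, q=1
  k=1: a=8, p=33, q=8
  k=2: a=2, p=70, q=17
  k=3: a=2, p=173, q=42

173/42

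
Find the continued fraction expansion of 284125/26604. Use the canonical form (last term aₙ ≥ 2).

284125 = 10·26604 + 18085
26604 = 1·18085 + 8519
18085 = 2·8519 + 1047
8519 = 8·1047 + 143
1047 = 7·143 + 46
143 = 3·46 + 5
46 = 9·5 + 1
5 = 5·1 + 0  (stop)
So 284125/26604 = [10; 1, 2, 8, 7, 3, 9, 5].

[10; 1, 2, 8, 7, 3, 9, 5]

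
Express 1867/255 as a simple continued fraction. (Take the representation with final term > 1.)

1867 = 7*255 + 82
255 = 3*82 + 9
82 = 9*9 + 1
9 = 9*1 + 0  (stop)
So 1867/255 = [7; 3, 9, 9].

[7; 3, 9, 9]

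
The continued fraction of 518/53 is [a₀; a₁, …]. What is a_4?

2

518 = 9·53 + 41   →  a_0 = 9
53 = 1·41 + 12   →  a_1 = 1
41 = 3·12 + 5   →  a_2 = 3
12 = 2·5 + 2   →  a_3 = 2
5 = 2·2 + 1   →  a_4 = 2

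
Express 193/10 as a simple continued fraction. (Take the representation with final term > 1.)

[19; 3, 3]

193 = 19×10 + 3
10 = 3×3 + 1
3 = 3×1 + 0  (stop)
So 193/10 = [19; 3, 3].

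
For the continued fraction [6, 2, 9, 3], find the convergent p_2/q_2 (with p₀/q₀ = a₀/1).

Using pₖ = aₖpₖ₋₁ + pₖ₋₂, qₖ = aₖqₖ₋₁ + qₖ₋₂ (with p₋₁=1, p₋₂=0, q₋₁=0, q₋₂=1):
  k=0: a=6, p=6, q=1
  k=1: a=2, p=13, q=2
  k=2: a=9, p=123, q=19

123/19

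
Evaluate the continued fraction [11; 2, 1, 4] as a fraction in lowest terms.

159/14

Fold from the inside: start with 4/1.
  1 + 1/4 = 5/4
  2 + 4/5 = 14/5
  11 + 5/14 = 159/14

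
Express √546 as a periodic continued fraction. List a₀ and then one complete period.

[23; 2, 1, 2, 1, 2, 46]

a₀ = ⌊√546⌋ = 23.
With m₀=0, d₀=1 and mₖ₊₁ = dₖaₖ − mₖ, dₖ₊₁ = (n − mₖ₊₁²)/dₖ, aₖ₊₁ = ⌊(a₀+mₖ₊₁)/dₖ₊₁⌋:
  k=1: m=23, d=17, a=2
  k=2: m=11, d=25, a=1
  k=3: m=14, d=14, a=2
  k=4: m=14, d=25, a=1
  k=5: m=11, d=17, a=2
  k=6: m=23, d=1, a=46
d=1 and a=2a₀=46 at k=6, so the next step gives (m, d) = (23, 17) again — its k=1 value — and the period has length 6.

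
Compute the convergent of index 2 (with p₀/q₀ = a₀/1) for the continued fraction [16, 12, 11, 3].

2139/133

Using pₖ = aₖpₖ₋₁ + pₖ₋₂, qₖ = aₖqₖ₋₁ + qₖ₋₂ (with p₋₁=1, p₋₂=0, q₋₁=0, q₋₂=1):
  k=0: a=16, p=16, q=1
  k=1: a=12, p=193, q=12
  k=2: a=11, p=2139, q=133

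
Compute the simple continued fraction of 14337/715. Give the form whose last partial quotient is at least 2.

14337 = 20*715 + 37
715 = 19*37 + 12
37 = 3*12 + 1
12 = 12*1 + 0  (stop)
So 14337/715 = [20; 19, 3, 12].

[20; 19, 3, 12]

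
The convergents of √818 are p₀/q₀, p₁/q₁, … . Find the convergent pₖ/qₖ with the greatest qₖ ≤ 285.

√818 = [28; 1, 1, 1, 1, 56, …] (period length 5).
Convergents:
  p_0/q_0 = 28/1
  p_1/q_1 = 29/1
  p_2/q_2 = 57/2
  p_3/q_3 = 86/3
  p_4/q_4 = 143/5
  p_5/q_5 = 8094/283
  p_6/q_6 = 8237/288
q_5 = 283 ≤ 285 < 288 = q_6, so the answer is 8094/283.

8094/283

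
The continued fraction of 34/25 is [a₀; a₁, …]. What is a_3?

3

34 = 1·25 + 9   →  a_0 = 1
25 = 2·9 + 7   →  a_1 = 2
9 = 1·7 + 2   →  a_2 = 1
7 = 3·2 + 1   →  a_3 = 3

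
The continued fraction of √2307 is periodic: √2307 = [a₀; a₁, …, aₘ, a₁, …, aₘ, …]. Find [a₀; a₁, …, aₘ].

[48; 32, 96]

a₀ = ⌊√2307⌋ = 48.
With m₀=0, d₀=1 and mₖ₊₁ = dₖaₖ − mₖ, dₖ₊₁ = (n − mₖ₊₁²)/dₖ, aₖ₊₁ = ⌊(a₀+mₖ₊₁)/dₖ₊₁⌋:
  k=1: m=48, d=3, a=32
  k=2: m=48, d=1, a=96
d=1 and a=2a₀=96 at k=2, so the next step gives (m, d) = (48, 3) again — its k=1 value — and the period has length 2.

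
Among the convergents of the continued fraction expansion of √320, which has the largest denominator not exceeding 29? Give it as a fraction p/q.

√320 = [17; 1, 7, 1, 34, …] (period length 4).
Convergents:
  p_0/q_0 = 17/1
  p_1/q_1 = 18/1
  p_2/q_2 = 143/8
  p_3/q_3 = 161/9
  p_4/q_4 = 5617/314
q_3 = 9 ≤ 29 < 314 = q_4, so the answer is 161/9.

161/9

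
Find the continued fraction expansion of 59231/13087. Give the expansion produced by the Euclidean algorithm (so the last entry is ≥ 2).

59231 = 4·13087 + 6883
13087 = 1·6883 + 6204
6883 = 1·6204 + 679
6204 = 9·679 + 93
679 = 7·93 + 28
93 = 3·28 + 9
28 = 3·9 + 1
9 = 9·1 + 0  (stop)
So 59231/13087 = [4; 1, 1, 9, 7, 3, 3, 9].

[4; 1, 1, 9, 7, 3, 3, 9]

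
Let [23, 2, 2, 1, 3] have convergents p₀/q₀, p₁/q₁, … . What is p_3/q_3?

164/7

Using pₖ = aₖpₖ₋₁ + pₖ₋₂, qₖ = aₖqₖ₋₁ + qₖ₋₂ (with p₋₁=1, p₋₂=0, q₋₁=0, q₋₂=1):
  k=0: a=23, p=23, q=1
  k=1: a=2, p=47, q=2
  k=2: a=2, p=117, q=5
  k=3: a=1, p=164, q=7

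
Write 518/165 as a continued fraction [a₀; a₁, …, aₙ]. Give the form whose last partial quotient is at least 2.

[3; 7, 5, 1, 3]

518 = 3×165 + 23
165 = 7×23 + 4
23 = 5×4 + 3
4 = 1×3 + 1
3 = 3×1 + 0  (stop)
So 518/165 = [3; 7, 5, 1, 3].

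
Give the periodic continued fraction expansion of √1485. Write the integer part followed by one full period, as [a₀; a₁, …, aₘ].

a₀ = ⌊√1485⌋ = 38.
With m₀=0, d₀=1 and mₖ₊₁ = dₖaₖ − mₖ, dₖ₊₁ = (n − mₖ₊₁²)/dₖ, aₖ₊₁ = ⌊(a₀+mₖ₊₁)/dₖ₊₁⌋:
  k=1: m=38, d=41, a=1
  k=2: m=3, d=36, a=1
  k=3: m=33, d=11, a=6
  k=4: m=33, d=36, a=1
  k=5: m=3, d=41, a=1
  k=6: m=38, d=1, a=76
d=1 and a=2a₀=76 at k=6, so the next step gives (m, d) = (38, 41) again — its k=1 value — and the period has length 6.

[38; 1, 1, 6, 1, 1, 76]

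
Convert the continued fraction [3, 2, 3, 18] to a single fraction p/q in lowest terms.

Fold from the inside: start with 18/1.
  3 + 1/18 = 55/18
  2 + 18/55 = 128/55
  3 + 55/128 = 439/128

439/128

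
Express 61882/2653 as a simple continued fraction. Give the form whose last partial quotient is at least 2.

[23; 3, 13, 2, 15, 2]

61882 = 23·2653 + 863
2653 = 3·863 + 64
863 = 13·64 + 31
64 = 2·31 + 2
31 = 15·2 + 1
2 = 2·1 + 0  (stop)
So 61882/2653 = [23; 3, 13, 2, 15, 2].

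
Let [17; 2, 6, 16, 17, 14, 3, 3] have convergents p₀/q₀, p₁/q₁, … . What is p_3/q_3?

Using pₖ = aₖpₖ₋₁ + pₖ₋₂, qₖ = aₖqₖ₋₁ + qₖ₋₂ (with p₋₁=1, p₋₂=0, q₋₁=0, q₋₂=1):
  k=0: a=17, p=17, q=1
  k=1: a=2, p=35, q=2
  k=2: a=6, p=227, q=13
  k=3: a=16, p=3667, q=210

3667/210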